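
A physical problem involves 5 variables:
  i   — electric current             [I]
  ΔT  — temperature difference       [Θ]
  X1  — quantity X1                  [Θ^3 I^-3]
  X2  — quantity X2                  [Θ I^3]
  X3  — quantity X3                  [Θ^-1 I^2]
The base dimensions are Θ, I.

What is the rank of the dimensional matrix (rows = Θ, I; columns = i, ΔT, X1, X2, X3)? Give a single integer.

2

Exponent matrix [Θ,I] × [i,ΔT,X1,X2,X3]:
  Θ: [ 0  1  3  1 -1]
  I: [ 1  0 -3  3  2]
Echelon form has 2 nonzero rows (pivots: i,ΔT)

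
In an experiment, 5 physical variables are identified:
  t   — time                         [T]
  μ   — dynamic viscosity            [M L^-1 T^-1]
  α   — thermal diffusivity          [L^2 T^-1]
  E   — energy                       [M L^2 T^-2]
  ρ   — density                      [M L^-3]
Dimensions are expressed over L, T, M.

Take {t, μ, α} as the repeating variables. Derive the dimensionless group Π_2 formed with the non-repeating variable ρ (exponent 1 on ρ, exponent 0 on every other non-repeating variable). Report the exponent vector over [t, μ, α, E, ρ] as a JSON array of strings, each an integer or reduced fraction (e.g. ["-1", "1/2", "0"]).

Dimensional matrix (L×T×M by t×μ×α×E×ρ):
  L: [ 0 -1  2  2 -3]
  T: [ 1 -1 -1 -2  0]
  M: [ 0  1  0  1  1]
Row reduction gives pivot columns t,μ,α; rank = 3
Repeat: t,μ,α; free: E,ρ
RREF:
  r0: [   1    0    0  1/2    0]
  r1: [   0    1    0    1    1]
  r2: [   0    0    1  3/2   -1]
Fix exponent of ρ at 1, E at 0; solve each RREF row for its pivot's exponent:
  r0: exp(t) + (0)·1 = 0 ⇒ exp(t) = 0
  r1: exp(μ) + (1)·1 = 0 ⇒ exp(μ) = -1
  r2: exp(α) + (-1)·1 = 0 ⇒ exp(α) = 1
Π_2 = μ^-1 · α · ρ

["0", "-1", "1", "0", "1"]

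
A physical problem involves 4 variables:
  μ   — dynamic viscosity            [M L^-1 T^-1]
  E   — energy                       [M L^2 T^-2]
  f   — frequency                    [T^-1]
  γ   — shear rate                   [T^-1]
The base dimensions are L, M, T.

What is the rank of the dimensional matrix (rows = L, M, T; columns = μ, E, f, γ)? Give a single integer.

3

Dimensional matrix (L×M×T by μ×E×f×γ):
  L: [-1  2  0  0]
  M: [ 1  1  0  0]
  T: [-1 -2 -1 -1]
Row reduction gives pivot columns μ,E,f; rank = 3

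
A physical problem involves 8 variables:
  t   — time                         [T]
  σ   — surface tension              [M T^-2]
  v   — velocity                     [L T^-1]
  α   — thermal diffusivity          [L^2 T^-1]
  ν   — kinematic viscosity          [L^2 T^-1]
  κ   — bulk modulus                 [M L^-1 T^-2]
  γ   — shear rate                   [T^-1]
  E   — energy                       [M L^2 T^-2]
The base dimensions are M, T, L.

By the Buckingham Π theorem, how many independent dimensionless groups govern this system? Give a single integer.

5

Write exponents as rows M,T,L / cols t,σ,v,α,ν,κ,γ,E:
  M: [ 0  1  0  0  0  1  0  1]
  T: [ 1 -2 -1 -1 -1 -2 -1 -2]
  L: [ 0  0  1  2  2 -1  0  2]
Echelon form has 3 nonzero rows (pivots: t,σ,v)
8 vars − rank 3 = 5 Π groups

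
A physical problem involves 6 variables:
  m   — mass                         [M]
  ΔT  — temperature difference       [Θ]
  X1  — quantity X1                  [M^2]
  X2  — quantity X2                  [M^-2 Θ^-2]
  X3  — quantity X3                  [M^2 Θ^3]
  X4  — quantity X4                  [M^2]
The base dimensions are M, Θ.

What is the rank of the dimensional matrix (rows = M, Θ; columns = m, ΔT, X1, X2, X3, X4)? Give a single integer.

2

Write exponents as rows M,Θ / cols m,ΔT,X1,X2,X3,X4:
  M: [ 1  0  2 -2  2  2]
  Θ: [ 0  1  0 -2  3  0]
Echelon form has 2 nonzero rows (pivots: m,ΔT)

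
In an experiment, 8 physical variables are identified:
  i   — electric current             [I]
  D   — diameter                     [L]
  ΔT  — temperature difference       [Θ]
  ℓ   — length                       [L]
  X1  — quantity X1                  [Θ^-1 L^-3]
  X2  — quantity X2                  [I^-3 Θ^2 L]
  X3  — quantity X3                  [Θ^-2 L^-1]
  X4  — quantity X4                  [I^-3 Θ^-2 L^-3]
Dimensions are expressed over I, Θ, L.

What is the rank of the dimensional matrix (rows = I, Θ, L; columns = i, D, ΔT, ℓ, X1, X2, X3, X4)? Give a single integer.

3

Write exponents as rows I,Θ,L / cols i,D,ΔT,ℓ,X1,X2,X3,X4:
  I: [ 1  0  0  0  0 -3  0 -3]
  Θ: [ 0  0  1  0 -1  2 -2 -2]
  L: [ 0  1  0  1 -3  1 -1 -3]
Echelon form has 3 nonzero rows (pivots: i,D,ΔT)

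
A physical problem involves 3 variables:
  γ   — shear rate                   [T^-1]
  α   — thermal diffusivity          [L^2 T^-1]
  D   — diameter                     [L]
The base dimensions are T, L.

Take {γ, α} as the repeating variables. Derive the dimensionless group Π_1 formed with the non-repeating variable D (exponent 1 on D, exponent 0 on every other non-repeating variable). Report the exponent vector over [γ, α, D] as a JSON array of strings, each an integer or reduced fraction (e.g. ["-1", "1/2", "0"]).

Dimensional matrix (T×L by γ×α×D):
  T: [-1 -1  0]
  L: [ 0  2  1]
RREF → pivots at {γ,α} ⇒ r = 2
Pivot set = {γ,α}, free = {D}
RREF:
  r0: [   1    0 -1/2]
  r1: [   0    1  1/2]
Fix exponent of D at 1; solve each RREF row for its pivot's exponent:
  r0: exp(γ) + (-1/2)·1 = 0 ⇒ exp(γ) = 1/2
  r1: exp(α) + (1/2)·1 = 0 ⇒ exp(α) = -1/2
Π_1 = γ^(1/2) · α^(-1/2) · D

["1/2", "-1/2", "1"]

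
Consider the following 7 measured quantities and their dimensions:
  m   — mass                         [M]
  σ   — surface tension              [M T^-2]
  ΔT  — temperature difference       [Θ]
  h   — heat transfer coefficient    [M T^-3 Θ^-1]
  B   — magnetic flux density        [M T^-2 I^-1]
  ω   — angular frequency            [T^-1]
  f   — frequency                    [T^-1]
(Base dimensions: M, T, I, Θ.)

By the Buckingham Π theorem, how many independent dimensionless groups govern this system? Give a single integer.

3

Exponent matrix [M,T,I,Θ] × [m,σ,ΔT,h,B,ω,f]:
  M: [ 1  1  0  1  1  0  0]
  T: [ 0 -2  0 -3 -2 -1 -1]
  I: [ 0  0  0  0 -1  0  0]
  Θ: [ 0  0  1 -1  0  0  0]
RREF → pivots at {m,σ,ΔT,B} ⇒ r = 4
Π count = n − r = 7 − 4 = 3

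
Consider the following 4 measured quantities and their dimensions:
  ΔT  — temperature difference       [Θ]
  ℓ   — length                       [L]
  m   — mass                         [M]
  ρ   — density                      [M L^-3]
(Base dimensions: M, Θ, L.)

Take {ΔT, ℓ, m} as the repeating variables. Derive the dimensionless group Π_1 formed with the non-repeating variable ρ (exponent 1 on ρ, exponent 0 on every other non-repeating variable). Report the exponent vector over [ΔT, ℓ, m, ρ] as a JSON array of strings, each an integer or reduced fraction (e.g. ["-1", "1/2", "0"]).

["0", "3", "-1", "1"]

Write exponents as rows M,Θ,L / cols ΔT,ℓ,m,ρ:
  M: [ 0  0  1  1]
  Θ: [ 1  0  0  0]
  L: [ 0  1  0 -3]
Row reduction gives pivot columns ΔT,ℓ,m; rank = 3
Pivot set = {ΔT,ℓ,m}, free = {ρ}
RREF:
  r0: [   1    0    0    0]
  r1: [   0    1    0   -3]
  r2: [   0    0    1    1]
Fix exponent of ρ at 1; solve each RREF row for its pivot's exponent:
  r0: exp(ΔT) + (0)·1 = 0 ⇒ exp(ΔT) = 0
  r1: exp(ℓ) + (-3)·1 = 0 ⇒ exp(ℓ) = 3
  r2: exp(m) + (1)·1 = 0 ⇒ exp(m) = -1
Π_1 = ℓ^3 · m^-1 · ρ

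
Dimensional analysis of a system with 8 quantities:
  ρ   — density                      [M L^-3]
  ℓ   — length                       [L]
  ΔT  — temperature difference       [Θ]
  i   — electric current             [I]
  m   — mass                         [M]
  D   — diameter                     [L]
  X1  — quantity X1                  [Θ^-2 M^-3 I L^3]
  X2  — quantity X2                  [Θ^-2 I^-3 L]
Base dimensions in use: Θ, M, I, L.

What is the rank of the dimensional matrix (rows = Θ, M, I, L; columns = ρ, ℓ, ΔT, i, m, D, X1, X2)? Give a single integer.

Dimensional matrix (Θ×M×I×L by ρ×ℓ×ΔT×i×m×D×X1×X2):
  Θ: [ 0  0  1  0  0  0 -2 -2]
  M: [ 1  0  0  0  1  0 -3  0]
  I: [ 0  0  0  1  0  0  1 -3]
  L: [-3  1  0  0  0  1  3  1]
RREF → pivots at {ρ,ℓ,ΔT,i} ⇒ r = 4

4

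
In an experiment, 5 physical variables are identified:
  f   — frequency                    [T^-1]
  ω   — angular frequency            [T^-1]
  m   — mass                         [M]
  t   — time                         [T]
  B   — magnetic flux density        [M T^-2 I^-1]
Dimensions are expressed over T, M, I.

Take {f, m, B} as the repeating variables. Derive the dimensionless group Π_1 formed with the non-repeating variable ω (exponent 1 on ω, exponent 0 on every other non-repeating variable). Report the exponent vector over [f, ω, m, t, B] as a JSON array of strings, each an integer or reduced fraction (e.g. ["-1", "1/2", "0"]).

Exponent matrix [T,M,I] × [f,ω,m,t,B]:
  T: [-1 -1  0  1 -2]
  M: [ 0  0  1  0  1]
  I: [ 0  0  0  0 -1]
Echelon form has 3 nonzero rows (pivots: f,m,B)
Repeat: f,m,B; free: ω,t
RREF:
  r0: [   1    1    0   -1    0]
  r1: [   0    0    1    0    0]
  r2: [   0    0    0    0    1]
Fix exponent of ω at 1, t at 0; solve each RREF row for its pivot's exponent:
  r0: exp(f) + (1)·1 = 0 ⇒ exp(f) = -1
  r1: exp(m) + (0)·1 = 0 ⇒ exp(m) = 0
  r2: exp(B) + (0)·1 = 0 ⇒ exp(B) = 0
Π_1 = f^-1 · ω

["-1", "1", "0", "0", "0"]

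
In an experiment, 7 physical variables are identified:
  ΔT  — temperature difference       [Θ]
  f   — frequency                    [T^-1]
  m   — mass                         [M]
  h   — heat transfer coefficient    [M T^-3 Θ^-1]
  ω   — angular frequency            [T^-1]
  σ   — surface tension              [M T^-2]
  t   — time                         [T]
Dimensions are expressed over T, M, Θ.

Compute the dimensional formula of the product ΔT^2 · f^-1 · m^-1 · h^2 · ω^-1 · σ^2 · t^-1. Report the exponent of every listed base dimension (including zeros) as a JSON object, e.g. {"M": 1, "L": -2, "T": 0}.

Exponent matrix [T,M,Θ] × [ΔT,f,m,h,ω,σ,t]:
  T: [ 0 -1  0 -3 -1 -2  1]
  M: [ 0  0  1  1  0  1  0]
  Θ: [ 1  0  0 -1  0  0  0]
  [T]: (2)·0+(-1)·-1+(-1)·0+(2)·-3+(-1)·-1+(2)·-2+(-1)·1 = -9
  [M]: (2)·0+(-1)·0+(-1)·1+(2)·1+(-1)·0+(2)·1+(-1)·0 = 3
  [Θ]: (2)·1+(-1)·0+(-1)·0+(2)·-1+(-1)·0+(2)·0+(-1)·0 = 0
⇒ T^-9 M^3

{"T": -9, "M": 3, "Θ": 0}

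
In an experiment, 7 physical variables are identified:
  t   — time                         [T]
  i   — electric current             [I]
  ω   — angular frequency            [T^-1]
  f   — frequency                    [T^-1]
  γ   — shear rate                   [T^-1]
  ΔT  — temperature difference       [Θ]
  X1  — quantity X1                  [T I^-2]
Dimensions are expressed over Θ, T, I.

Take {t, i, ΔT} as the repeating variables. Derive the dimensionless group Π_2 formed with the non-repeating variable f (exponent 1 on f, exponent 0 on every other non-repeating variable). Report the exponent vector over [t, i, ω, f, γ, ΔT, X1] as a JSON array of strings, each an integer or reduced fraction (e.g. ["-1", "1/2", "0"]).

["1", "0", "0", "1", "0", "0", "0"]

Exponent matrix [Θ,T,I] × [t,i,ω,f,γ,ΔT,X1]:
  Θ: [ 0  0  0  0  0  1  0]
  T: [ 1  0 -1 -1 -1  0  1]
  I: [ 0  1  0  0  0  0 -2]
Echelon form has 3 nonzero rows (pivots: t,i,ΔT)
Repeat: t,i,ΔT; free: ω,f,γ,X1
RREF:
  r0: [   1    0   -1   -1   -1    0    1]
  r1: [   0    1    0    0    0    0   -2]
  r2: [   0    0    0    0    0    1    0]
Fix exponent of f at 1, ω at 0, γ at 0, X1 at 0; solve each RREF row for its pivot's exponent:
  r0: exp(t) + (-1)·1 = 0 ⇒ exp(t) = 1
  r1: exp(i) + (0)·1 = 0 ⇒ exp(i) = 0
  r2: exp(ΔT) + (0)·1 = 0 ⇒ exp(ΔT) = 0
Π_2 = t · f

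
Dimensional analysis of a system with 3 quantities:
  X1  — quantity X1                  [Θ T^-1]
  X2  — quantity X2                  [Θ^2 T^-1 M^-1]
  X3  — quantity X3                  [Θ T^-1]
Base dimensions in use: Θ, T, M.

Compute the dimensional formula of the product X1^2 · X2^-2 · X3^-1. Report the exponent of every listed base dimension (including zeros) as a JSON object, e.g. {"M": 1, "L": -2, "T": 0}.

Exponent matrix [Θ,T,M] × [X1,X2,X3]:
  Θ: [ 1  2  1]
  T: [-1 -1 -1]
  M: [ 0 -1  0]
  [Θ]: (2)·1+(-2)·2+(-1)·1 = -3
  [T]: (2)·-1+(-2)·-1+(-1)·-1 = 1
  [M]: (2)·0+(-2)·-1+(-1)·0 = 2
⇒ Θ^-3 T M^2

{"Θ": -3, "T": 1, "M": 2}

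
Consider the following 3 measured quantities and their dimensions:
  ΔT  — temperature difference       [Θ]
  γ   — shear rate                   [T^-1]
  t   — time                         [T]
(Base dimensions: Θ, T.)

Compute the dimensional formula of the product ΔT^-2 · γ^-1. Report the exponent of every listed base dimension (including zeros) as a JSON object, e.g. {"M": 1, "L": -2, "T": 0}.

Write exponents as rows Θ,T / cols ΔT,γ,t:
  Θ: [ 1  0  0]
  T: [ 0 -1  1]
  [Θ]: (-2)·1+(-1)·0 = -2
  [T]: (-2)·0+(-1)·-1 = 1
⇒ Θ^-2 T

{"Θ": -2, "T": 1}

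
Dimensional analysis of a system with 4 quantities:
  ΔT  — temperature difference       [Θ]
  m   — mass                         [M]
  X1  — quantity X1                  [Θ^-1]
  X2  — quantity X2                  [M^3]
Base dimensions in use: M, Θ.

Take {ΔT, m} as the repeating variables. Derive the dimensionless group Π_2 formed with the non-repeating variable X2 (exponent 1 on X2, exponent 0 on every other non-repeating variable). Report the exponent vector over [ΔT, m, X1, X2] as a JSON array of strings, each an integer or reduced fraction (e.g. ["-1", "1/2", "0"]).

Write exponents as rows M,Θ / cols ΔT,m,X1,X2:
  M: [ 0  1  0  3]
  Θ: [ 1  0 -1  0]
Echelon form has 2 nonzero rows (pivots: ΔT,m)
Repeat: ΔT,m; free: X1,X2
RREF:
  r0: [   1    0   -1    0]
  r1: [   0    1    0    3]
Fix exponent of X2 at 1, X1 at 0; solve each RREF row for its pivot's exponent:
  r0: exp(ΔT) + (0)·1 = 0 ⇒ exp(ΔT) = 0
  r1: exp(m) + (3)·1 = 0 ⇒ exp(m) = -3
Π_2 = m^-3 · X2

["0", "-3", "0", "1"]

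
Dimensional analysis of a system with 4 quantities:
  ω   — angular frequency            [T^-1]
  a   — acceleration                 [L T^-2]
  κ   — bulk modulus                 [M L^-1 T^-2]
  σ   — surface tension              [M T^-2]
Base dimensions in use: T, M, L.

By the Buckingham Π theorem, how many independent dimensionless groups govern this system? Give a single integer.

Write exponents as rows T,M,L / cols ω,a,κ,σ:
  T: [-1 -2 -2 -2]
  M: [ 0  0  1  1]
  L: [ 0  1 -1  0]
RREF → pivots at {ω,a,κ} ⇒ r = 3
Π count = n − r = 4 − 3 = 1

1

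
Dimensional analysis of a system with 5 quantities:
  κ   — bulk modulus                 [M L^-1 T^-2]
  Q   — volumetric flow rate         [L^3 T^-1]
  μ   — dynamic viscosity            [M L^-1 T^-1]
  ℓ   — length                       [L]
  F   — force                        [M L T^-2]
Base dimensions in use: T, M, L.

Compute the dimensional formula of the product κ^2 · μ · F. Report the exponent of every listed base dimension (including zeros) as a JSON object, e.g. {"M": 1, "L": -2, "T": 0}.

Dimensional matrix (T×M×L by κ×Q×μ×ℓ×F):
  T: [-2 -1 -1  0 -2]
  M: [ 1  0  1  0  1]
  L: [-1  3 -1  1  1]
  [T]: (2)·-2+(1)·-1+(1)·-2 = -7
  [M]: (2)·1+(1)·1+(1)·1 = 4
  [L]: (2)·-1+(1)·-1+(1)·1 = -2
⇒ T^-7 M^4 L^-2

{"T": -7, "M": 4, "L": -2}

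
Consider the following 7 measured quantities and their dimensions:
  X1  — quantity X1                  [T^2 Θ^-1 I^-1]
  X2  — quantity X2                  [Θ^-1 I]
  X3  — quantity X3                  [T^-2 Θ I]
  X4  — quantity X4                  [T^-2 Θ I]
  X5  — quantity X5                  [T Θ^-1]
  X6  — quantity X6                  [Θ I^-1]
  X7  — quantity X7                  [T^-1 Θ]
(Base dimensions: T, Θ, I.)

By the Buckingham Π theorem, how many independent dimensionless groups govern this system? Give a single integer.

5

Write exponents as rows T,Θ,I / cols X1,X2,X3,X4,X5,X6,X7:
  T: [ 2  0 -2 -2  1  0 -1]
  Θ: [-1 -1  1  1 -1  1  1]
  I: [-1  1  1  1  0 -1  0]
RREF → pivots at {X1,X2} ⇒ r = 2
Π count = n − r = 7 − 2 = 5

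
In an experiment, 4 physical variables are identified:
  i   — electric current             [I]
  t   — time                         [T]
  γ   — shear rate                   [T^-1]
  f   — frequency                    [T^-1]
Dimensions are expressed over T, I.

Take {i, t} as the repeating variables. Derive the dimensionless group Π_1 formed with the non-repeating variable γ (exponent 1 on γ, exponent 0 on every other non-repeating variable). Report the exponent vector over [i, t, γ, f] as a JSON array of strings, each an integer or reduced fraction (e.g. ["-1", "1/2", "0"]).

Exponent matrix [T,I] × [i,t,γ,f]:
  T: [ 0  1 -1 -1]
  I: [ 1  0  0  0]
RREF → pivots at {i,t} ⇒ r = 2
Pivot set = {i,t}, free = {γ,f}
RREF:
  r0: [   1    0    0    0]
  r1: [   0    1   -1   -1]
Fix exponent of γ at 1, f at 0; solve each RREF row for its pivot's exponent:
  r0: exp(i) + (0)·1 = 0 ⇒ exp(i) = 0
  r1: exp(t) + (-1)·1 = 0 ⇒ exp(t) = 1
Π_1 = t · γ

["0", "1", "1", "0"]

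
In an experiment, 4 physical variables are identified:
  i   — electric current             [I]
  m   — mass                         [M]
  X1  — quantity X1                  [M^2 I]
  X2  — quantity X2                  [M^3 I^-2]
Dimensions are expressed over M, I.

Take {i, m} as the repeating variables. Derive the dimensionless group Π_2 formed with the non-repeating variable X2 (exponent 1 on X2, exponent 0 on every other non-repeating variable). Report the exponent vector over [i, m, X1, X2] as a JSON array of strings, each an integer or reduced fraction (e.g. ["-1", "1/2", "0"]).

Exponent matrix [M,I] × [i,m,X1,X2]:
  M: [ 0  1  2  3]
  I: [ 1  0  1 -2]
Row reduction gives pivot columns i,m; rank = 2
Pivot set = {i,m}, free = {X1,X2}
RREF:
  r0: [   1    0    1   -2]
  r1: [   0    1    2    3]
Fix exponent of X2 at 1, X1 at 0; solve each RREF row for its pivot's exponent:
  r0: exp(i) + (-2)·1 = 0 ⇒ exp(i) = 2
  r1: exp(m) + (3)·1 = 0 ⇒ exp(m) = -3
Π_2 = i^2 · m^-3 · X2

["2", "-3", "0", "1"]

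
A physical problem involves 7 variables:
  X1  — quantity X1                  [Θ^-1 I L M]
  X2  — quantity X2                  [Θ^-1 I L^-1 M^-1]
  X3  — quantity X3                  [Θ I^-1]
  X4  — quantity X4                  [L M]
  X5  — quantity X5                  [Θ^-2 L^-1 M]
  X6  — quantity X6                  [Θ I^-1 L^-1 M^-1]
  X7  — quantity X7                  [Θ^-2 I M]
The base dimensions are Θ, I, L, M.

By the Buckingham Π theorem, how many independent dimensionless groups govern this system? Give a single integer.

Exponent matrix [Θ,I,L,M] × [X1,X2,X3,X4,X5,X6,X7]:
  Θ: [-1 -1  1  0 -2  1 -2]
  I: [ 1  1 -1  0  0 -1  1]
  L: [ 1 -1  0  1 -1 -1  0]
  M: [ 1 -1  0  1  1 -1  1]
RREF → pivots at {X1,X2,X5} ⇒ r = 3
Π count = n − r = 7 − 3 = 4

4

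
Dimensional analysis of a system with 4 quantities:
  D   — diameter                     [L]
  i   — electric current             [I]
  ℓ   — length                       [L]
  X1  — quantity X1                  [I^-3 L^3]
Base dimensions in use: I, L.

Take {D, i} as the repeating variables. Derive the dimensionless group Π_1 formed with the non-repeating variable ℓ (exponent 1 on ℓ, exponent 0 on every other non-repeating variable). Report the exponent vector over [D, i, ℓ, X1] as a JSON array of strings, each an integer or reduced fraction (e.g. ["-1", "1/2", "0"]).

["-1", "0", "1", "0"]

Exponent matrix [I,L] × [D,i,ℓ,X1]:
  I: [ 0  1  0 -3]
  L: [ 1  0  1  3]
Echelon form has 2 nonzero rows (pivots: D,i)
Repeat: D,i; free: ℓ,X1
RREF:
  r0: [   1    0    1    3]
  r1: [   0    1    0   -3]
Fix exponent of ℓ at 1, X1 at 0; solve each RREF row for its pivot's exponent:
  r0: exp(D) + (1)·1 = 0 ⇒ exp(D) = -1
  r1: exp(i) + (0)·1 = 0 ⇒ exp(i) = 0
Π_1 = D^-1 · ℓ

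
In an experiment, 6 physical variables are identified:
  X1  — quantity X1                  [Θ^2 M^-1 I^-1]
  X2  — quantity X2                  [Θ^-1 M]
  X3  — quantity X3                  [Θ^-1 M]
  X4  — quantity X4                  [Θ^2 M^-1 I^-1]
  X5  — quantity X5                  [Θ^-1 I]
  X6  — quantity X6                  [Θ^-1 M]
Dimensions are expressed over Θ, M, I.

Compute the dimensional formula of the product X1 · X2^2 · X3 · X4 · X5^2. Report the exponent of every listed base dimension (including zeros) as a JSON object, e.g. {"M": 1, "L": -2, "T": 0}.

{"Θ": -1, "M": 1, "I": 0}

Dimensional matrix (Θ×M×I by X1×X2×X3×X4×X5×X6):
  Θ: [ 2 -1 -1  2 -1 -1]
  M: [-1  1  1 -1  0  1]
  I: [-1  0  0 -1  1  0]
  [Θ]: (1)·2+(2)·-1+(1)·-1+(1)·2+(2)·-1 = -1
  [M]: (1)·-1+(2)·1+(1)·1+(1)·-1+(2)·0 = 1
  [I]: (1)·-1+(2)·0+(1)·0+(1)·-1+(2)·1 = 0
⇒ Θ^-1 M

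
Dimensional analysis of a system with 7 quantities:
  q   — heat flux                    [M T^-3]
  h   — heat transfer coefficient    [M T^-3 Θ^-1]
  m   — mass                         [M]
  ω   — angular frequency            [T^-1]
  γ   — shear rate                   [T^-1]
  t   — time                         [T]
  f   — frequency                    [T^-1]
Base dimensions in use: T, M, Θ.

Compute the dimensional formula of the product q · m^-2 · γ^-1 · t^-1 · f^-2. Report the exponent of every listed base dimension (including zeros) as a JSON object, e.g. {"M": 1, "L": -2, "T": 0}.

{"T": -1, "M": -1, "Θ": 0}

Write exponents as rows T,M,Θ / cols q,h,m,ω,γ,t,f:
  T: [-3 -3  0 -1 -1  1 -1]
  M: [ 1  1  1  0  0  0  0]
  Θ: [ 0 -1  0  0  0  0  0]
  [T]: (1)·-3+(-2)·0+(-1)·-1+(-1)·1+(-2)·-1 = -1
  [M]: (1)·1+(-2)·1+(-1)·0+(-1)·0+(-2)·0 = -1
  [Θ]: (1)·0+(-2)·0+(-1)·0+(-1)·0+(-2)·0 = 0
⇒ T^-1 M^-1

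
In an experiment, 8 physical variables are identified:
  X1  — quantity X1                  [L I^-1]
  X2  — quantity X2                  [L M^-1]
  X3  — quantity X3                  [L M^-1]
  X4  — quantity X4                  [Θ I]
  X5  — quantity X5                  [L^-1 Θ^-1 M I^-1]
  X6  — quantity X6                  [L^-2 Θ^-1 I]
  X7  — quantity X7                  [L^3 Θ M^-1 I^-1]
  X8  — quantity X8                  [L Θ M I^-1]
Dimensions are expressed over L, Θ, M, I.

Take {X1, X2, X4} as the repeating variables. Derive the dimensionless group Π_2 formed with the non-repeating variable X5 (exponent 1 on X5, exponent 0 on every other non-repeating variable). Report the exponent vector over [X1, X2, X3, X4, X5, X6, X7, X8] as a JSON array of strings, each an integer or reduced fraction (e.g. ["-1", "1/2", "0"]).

["0", "1", "0", "1", "1", "0", "0", "0"]

Exponent matrix [L,Θ,M,I] × [X1,X2,X3,X4,X5,X6,X7,X8]:
  L: [ 1  1  1  0 -1 -2  3  1]
  Θ: [ 0  0  0  1 -1 -1  1  1]
  M: [ 0 -1 -1  0  1  0 -1  1]
  I: [-1  0  0  1 -1  1 -1 -1]
Echelon form has 3 nonzero rows (pivots: X1,X2,X4)
Pivot set = {X1,X2,X4}, free = {X3,X5,X6,X7,X8}
RREF:
  r0: [   1    0    0    0    0   -2    2    2]
  r1: [   0    1    1    0   -1    0    1   -1]
  r2: [   0    0    0    1   -1   -1    1    1]
  r3: [   0    0    0    0    0    0    0    0]
Fix exponent of X5 at 1, X3 at 0, X6 at 0, X7 at 0, X8 at 0; solve each RREF row for its pivot's exponent:
  r0: exp(X1) + (0)·1 = 0 ⇒ exp(X1) = 0
  r1: exp(X2) + (-1)·1 = 0 ⇒ exp(X2) = 1
  r2: exp(X4) + (-1)·1 = 0 ⇒ exp(X4) = 1
Π_2 = X2 · X4 · X5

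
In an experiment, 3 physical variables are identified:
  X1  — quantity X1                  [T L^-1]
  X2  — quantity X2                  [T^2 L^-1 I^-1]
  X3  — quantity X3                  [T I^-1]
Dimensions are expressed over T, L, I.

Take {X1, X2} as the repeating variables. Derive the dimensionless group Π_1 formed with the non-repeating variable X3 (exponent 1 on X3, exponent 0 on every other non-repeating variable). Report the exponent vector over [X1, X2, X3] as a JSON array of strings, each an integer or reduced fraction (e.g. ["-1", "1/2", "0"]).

["1", "-1", "1"]

Dimensional matrix (T×L×I by X1×X2×X3):
  T: [ 1  2  1]
  L: [-1 -1  0]
  I: [ 0 -1 -1]
Row reduction gives pivot columns X1,X2; rank = 2
Pivot set = {X1,X2}, free = {X3}
RREF:
  r0: [   1    0   -1]
  r1: [   0    1    1]
  r2: [   0    0    0]
Fix exponent of X3 at 1; solve each RREF row for its pivot's exponent:
  r0: exp(X1) + (-1)·1 = 0 ⇒ exp(X1) = 1
  r1: exp(X2) + (1)·1 = 0 ⇒ exp(X2) = -1
Π_1 = X1 · X2^-1 · X3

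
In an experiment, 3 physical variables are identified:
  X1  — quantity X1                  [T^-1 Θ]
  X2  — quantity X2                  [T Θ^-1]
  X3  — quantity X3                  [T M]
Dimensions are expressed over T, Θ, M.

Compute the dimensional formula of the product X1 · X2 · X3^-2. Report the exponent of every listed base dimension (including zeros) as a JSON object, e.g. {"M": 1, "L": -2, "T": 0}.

{"T": -2, "Θ": 0, "M": -2}

Dimensional matrix (T×Θ×M by X1×X2×X3):
  T: [-1  1  1]
  Θ: [ 1 -1  0]
  M: [ 0  0  1]
  [T]: (1)·-1+(1)·1+(-2)·1 = -2
  [Θ]: (1)·1+(1)·-1+(-2)·0 = 0
  [M]: (1)·0+(1)·0+(-2)·1 = -2
⇒ T^-2 M^-2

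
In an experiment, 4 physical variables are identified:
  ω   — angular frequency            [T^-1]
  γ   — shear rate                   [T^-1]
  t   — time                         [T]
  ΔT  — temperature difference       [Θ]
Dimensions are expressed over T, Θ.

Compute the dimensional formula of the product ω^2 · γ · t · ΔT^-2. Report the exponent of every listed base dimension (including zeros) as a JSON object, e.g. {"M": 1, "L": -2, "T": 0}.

Write exponents as rows T,Θ / cols ω,γ,t,ΔT:
  T: [-1 -1  1  0]
  Θ: [ 0  0  0  1]
  [T]: (2)·-1+(1)·-1+(1)·1+(-2)·0 = -2
  [Θ]: (2)·0+(1)·0+(1)·0+(-2)·1 = -2
⇒ T^-2 Θ^-2

{"T": -2, "Θ": -2}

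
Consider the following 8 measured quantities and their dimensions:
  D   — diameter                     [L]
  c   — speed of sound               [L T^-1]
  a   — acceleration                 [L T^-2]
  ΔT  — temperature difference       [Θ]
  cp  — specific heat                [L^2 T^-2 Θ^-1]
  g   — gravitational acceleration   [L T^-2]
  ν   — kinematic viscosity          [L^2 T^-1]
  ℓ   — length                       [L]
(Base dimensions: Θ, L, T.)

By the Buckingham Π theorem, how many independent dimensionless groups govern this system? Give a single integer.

5

Write exponents as rows Θ,L,T / cols D,c,a,ΔT,cp,g,ν,ℓ:
  Θ: [ 0  0  0  1 -1  0  0  0]
  L: [ 1  1  1  0  2  1  2  1]
  T: [ 0 -1 -2  0 -2 -2 -1  0]
RREF → pivots at {D,c,ΔT} ⇒ r = 3
n=8, r=3 ⇒ 5 dimensionless groups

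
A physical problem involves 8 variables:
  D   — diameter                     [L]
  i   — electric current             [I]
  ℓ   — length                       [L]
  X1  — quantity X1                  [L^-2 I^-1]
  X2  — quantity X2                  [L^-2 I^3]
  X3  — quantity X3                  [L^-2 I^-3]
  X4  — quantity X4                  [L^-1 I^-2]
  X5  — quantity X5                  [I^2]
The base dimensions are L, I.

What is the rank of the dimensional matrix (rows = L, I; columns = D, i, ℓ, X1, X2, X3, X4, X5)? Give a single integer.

Exponent matrix [L,I] × [D,i,ℓ,X1,X2,X3,X4,X5]:
  L: [ 1  0  1 -2 -2 -2 -1  0]
  I: [ 0  1  0 -1  3 -3 -2  2]
Row reduction gives pivot columns D,i; rank = 2

2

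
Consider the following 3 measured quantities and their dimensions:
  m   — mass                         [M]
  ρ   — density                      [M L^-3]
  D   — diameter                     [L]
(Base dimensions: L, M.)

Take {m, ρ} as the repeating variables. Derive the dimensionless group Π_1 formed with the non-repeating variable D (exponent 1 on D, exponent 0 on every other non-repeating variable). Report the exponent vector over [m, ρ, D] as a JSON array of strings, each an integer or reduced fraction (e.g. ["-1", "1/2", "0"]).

Exponent matrix [L,M] × [m,ρ,D]:
  L: [ 0 -3  1]
  M: [ 1  1  0]
Echelon form has 2 nonzero rows (pivots: m,ρ)
Pivot set = {m,ρ}, free = {D}
RREF:
  r0: [   1    0  1/3]
  r1: [   0    1 -1/3]
Fix exponent of D at 1; solve each RREF row for its pivot's exponent:
  r0: exp(m) + (1/3)·1 = 0 ⇒ exp(m) = -1/3
  r1: exp(ρ) + (-1/3)·1 = 0 ⇒ exp(ρ) = 1/3
Π_1 = m^(-1/3) · ρ^(1/3) · D

["-1/3", "1/3", "1"]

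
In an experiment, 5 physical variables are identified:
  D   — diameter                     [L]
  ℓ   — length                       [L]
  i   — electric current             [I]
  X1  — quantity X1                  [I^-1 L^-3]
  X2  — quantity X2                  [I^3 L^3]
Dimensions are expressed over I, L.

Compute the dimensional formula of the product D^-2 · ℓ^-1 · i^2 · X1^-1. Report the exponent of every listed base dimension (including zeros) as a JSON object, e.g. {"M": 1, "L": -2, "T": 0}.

{"I": 3, "L": 0}

Exponent matrix [I,L] × [D,ℓ,i,X1,X2]:
  I: [ 0  0  1 -1  3]
  L: [ 1  1  0 -3  3]
  [I]: (-2)·0+(-1)·0+(2)·1+(-1)·-1 = 3
  [L]: (-2)·1+(-1)·1+(2)·0+(-1)·-3 = 0
⇒ I^3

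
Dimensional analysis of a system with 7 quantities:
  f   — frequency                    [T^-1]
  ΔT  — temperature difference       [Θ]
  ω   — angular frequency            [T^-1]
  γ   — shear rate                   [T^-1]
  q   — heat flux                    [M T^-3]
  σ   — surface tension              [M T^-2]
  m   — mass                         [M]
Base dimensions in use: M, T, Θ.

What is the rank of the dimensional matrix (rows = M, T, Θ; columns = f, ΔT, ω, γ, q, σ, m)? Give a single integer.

3

Write exponents as rows M,T,Θ / cols f,ΔT,ω,γ,q,σ,m:
  M: [ 0  0  0  0  1  1  1]
  T: [-1  0 -1 -1 -3 -2  0]
  Θ: [ 0  1  0  0  0  0  0]
Row reduction gives pivot columns f,ΔT,q; rank = 3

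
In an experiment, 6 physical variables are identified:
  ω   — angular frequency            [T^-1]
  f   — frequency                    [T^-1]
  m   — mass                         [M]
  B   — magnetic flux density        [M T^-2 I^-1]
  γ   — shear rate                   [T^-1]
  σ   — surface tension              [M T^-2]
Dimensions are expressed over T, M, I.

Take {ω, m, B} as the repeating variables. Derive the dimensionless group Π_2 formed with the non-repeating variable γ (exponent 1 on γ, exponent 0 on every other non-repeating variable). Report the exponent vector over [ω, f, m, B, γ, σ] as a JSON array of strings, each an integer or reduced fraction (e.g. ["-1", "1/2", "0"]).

["-1", "0", "0", "0", "1", "0"]

Exponent matrix [T,M,I] × [ω,f,m,B,γ,σ]:
  T: [-1 -1  0 -2 -1 -2]
  M: [ 0  0  1  1  0  1]
  I: [ 0  0  0 -1  0  0]
Echelon form has 3 nonzero rows (pivots: ω,m,B)
Pivot set = {ω,m,B}, free = {f,γ,σ}
RREF:
  r0: [   1    1    0    0    1    2]
  r1: [   0    0    1    0    0    1]
  r2: [   0    0    0    1    0    0]
Fix exponent of γ at 1, f at 0, σ at 0; solve each RREF row for its pivot's exponent:
  r0: exp(ω) + (1)·1 = 0 ⇒ exp(ω) = -1
  r1: exp(m) + (0)·1 = 0 ⇒ exp(m) = 0
  r2: exp(B) + (0)·1 = 0 ⇒ exp(B) = 0
Π_2 = ω^-1 · γ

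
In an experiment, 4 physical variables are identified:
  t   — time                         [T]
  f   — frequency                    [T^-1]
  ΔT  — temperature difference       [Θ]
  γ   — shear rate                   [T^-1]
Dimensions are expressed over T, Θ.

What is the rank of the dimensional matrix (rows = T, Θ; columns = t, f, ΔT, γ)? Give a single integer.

2

Dimensional matrix (T×Θ by t×f×ΔT×γ):
  T: [ 1 -1  0 -1]
  Θ: [ 0  0  1  0]
RREF → pivots at {t,ΔT} ⇒ r = 2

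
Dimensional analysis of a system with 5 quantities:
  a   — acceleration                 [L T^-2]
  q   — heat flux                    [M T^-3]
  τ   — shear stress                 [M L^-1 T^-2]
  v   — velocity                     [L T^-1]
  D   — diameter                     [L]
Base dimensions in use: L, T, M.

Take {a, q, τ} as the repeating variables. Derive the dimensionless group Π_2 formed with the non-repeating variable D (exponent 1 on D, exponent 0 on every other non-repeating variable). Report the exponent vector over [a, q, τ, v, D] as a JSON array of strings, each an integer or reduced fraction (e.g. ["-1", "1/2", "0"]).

["1", "-2", "2", "0", "1"]

Dimensional matrix (L×T×M by a×q×τ×v×D):
  L: [ 1  0 -1  1  1]
  T: [-2 -3 -2 -1  0]
  M: [ 0  1  1  0  0]
RREF → pivots at {a,q,τ} ⇒ r = 3
Repeat: a,q,τ; free: v,D
RREF:
  r0: [   1    0    0    0   -1]
  r1: [   0    1    0    1    2]
  r2: [   0    0    1   -1   -2]
Fix exponent of D at 1, v at 0; solve each RREF row for its pivot's exponent:
  r0: exp(a) + (-1)·1 = 0 ⇒ exp(a) = 1
  r1: exp(q) + (2)·1 = 0 ⇒ exp(q) = -2
  r2: exp(τ) + (-2)·1 = 0 ⇒ exp(τ) = 2
Π_2 = a · q^-2 · τ^2 · D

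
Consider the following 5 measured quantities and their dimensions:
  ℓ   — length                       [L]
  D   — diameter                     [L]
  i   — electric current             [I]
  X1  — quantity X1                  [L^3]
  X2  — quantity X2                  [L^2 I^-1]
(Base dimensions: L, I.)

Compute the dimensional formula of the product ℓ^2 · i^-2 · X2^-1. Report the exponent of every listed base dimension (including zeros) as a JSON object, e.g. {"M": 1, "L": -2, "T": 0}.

Exponent matrix [L,I] × [ℓ,D,i,X1,X2]:
  L: [ 1  1  0  3  2]
  I: [ 0  0  1  0 -1]
  [L]: (2)·1+(-2)·0+(-1)·2 = 0
  [I]: (2)·0+(-2)·1+(-1)·-1 = -1
⇒ I^-1

{"L": 0, "I": -1}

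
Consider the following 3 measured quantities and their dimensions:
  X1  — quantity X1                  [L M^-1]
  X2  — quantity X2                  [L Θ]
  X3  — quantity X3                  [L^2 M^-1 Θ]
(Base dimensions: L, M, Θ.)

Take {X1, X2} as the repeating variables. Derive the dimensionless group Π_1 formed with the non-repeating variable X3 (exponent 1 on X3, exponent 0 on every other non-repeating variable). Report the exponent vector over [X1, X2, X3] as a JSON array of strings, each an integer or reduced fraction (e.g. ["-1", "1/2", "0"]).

["-1", "-1", "1"]

Dimensional matrix (L×M×Θ by X1×X2×X3):
  L: [ 1  1  2]
  M: [-1  0 -1]
  Θ: [ 0  1  1]
Row reduction gives pivot columns X1,X2; rank = 2
Pivot set = {X1,X2}, free = {X3}
RREF:
  r0: [   1    0    1]
  r1: [   0    1    1]
  r2: [   0    0    0]
Fix exponent of X3 at 1; solve each RREF row for its pivot's exponent:
  r0: exp(X1) + (1)·1 = 0 ⇒ exp(X1) = -1
  r1: exp(X2) + (1)·1 = 0 ⇒ exp(X2) = -1
Π_1 = X1^-1 · X2^-1 · X3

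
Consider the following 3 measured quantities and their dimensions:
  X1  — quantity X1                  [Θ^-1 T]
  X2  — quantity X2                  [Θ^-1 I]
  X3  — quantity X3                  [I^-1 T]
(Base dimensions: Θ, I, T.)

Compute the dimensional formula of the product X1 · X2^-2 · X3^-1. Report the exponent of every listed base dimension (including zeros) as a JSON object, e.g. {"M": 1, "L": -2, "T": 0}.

Write exponents as rows Θ,I,T / cols X1,X2,X3:
  Θ: [-1 -1  0]
  I: [ 0  1 -1]
  T: [ 1  0  1]
  [Θ]: (1)·-1+(-2)·-1+(-1)·0 = 1
  [I]: (1)·0+(-2)·1+(-1)·-1 = -1
  [T]: (1)·1+(-2)·0+(-1)·1 = 0
⇒ Θ I^-1

{"Θ": 1, "I": -1, "T": 0}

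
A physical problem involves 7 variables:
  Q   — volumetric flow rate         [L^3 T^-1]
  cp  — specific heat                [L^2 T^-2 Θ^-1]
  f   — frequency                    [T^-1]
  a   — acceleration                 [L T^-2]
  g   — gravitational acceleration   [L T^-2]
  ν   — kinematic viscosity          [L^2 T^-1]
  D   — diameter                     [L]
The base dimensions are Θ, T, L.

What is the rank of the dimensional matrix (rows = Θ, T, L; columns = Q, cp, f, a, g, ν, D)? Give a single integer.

Dimensional matrix (Θ×T×L by Q×cp×f×a×g×ν×D):
  Θ: [ 0 -1  0  0  0  0  0]
  T: [-1 -2 -1 -2 -2 -1  0]
  L: [ 3  2  0  1  1  2  1]
Row reduction gives pivot columns Q,cp,f; rank = 3

3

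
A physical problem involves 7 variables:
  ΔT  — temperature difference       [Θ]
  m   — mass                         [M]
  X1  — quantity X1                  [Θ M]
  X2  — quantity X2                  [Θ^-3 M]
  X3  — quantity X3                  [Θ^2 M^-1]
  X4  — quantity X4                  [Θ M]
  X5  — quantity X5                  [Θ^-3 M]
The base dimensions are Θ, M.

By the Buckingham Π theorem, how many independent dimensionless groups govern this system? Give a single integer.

Write exponents as rows Θ,M / cols ΔT,m,X1,X2,X3,X4,X5:
  Θ: [ 1  0  1 -3  2  1 -3]
  M: [ 0  1  1  1 -1  1  1]
Echelon form has 2 nonzero rows (pivots: ΔT,m)
Π count = n − r = 7 − 2 = 5

5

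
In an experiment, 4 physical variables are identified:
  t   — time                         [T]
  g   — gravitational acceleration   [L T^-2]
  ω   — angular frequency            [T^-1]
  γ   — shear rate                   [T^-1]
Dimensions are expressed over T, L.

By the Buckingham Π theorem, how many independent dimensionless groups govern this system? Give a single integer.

Exponent matrix [T,L] × [t,g,ω,γ]:
  T: [ 1 -2 -1 -1]
  L: [ 0  1  0  0]
RREF → pivots at {t,g} ⇒ r = 2
Π count = n − r = 4 − 2 = 2

2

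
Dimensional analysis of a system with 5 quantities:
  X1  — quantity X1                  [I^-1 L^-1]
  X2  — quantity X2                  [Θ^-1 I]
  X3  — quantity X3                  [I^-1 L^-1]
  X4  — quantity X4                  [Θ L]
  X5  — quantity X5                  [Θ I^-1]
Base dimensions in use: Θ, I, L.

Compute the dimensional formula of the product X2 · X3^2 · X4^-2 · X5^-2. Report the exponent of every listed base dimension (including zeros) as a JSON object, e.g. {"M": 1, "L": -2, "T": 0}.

Exponent matrix [Θ,I,L] × [X1,X2,X3,X4,X5]:
  Θ: [ 0 -1  0  1  1]
  I: [-1  1 -1  0 -1]
  L: [-1  0 -1  1  0]
  [Θ]: (1)·-1+(2)·0+(-2)·1+(-2)·1 = -5
  [I]: (1)·1+(2)·-1+(-2)·0+(-2)·-1 = 1
  [L]: (1)·0+(2)·-1+(-2)·1+(-2)·0 = -4
⇒ Θ^-5 I L^-4

{"Θ": -5, "I": 1, "L": -4}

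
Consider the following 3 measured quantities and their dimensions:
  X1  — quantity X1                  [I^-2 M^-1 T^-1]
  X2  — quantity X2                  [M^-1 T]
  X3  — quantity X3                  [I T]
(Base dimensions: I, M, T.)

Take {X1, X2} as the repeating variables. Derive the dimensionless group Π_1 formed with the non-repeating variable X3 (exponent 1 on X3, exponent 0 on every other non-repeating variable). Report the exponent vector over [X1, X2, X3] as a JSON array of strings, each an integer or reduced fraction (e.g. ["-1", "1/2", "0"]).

["1/2", "-1/2", "1"]

Dimensional matrix (I×M×T by X1×X2×X3):
  I: [-2  0  1]
  M: [-1 -1  0]
  T: [-1  1  1]
RREF → pivots at {X1,X2} ⇒ r = 2
Pivot set = {X1,X2}, free = {X3}
RREF:
  r0: [   1    0 -1/2]
  r1: [   0    1  1/2]
  r2: [   0    0    0]
Fix exponent of X3 at 1; solve each RREF row for its pivot's exponent:
  r0: exp(X1) + (-1/2)·1 = 0 ⇒ exp(X1) = 1/2
  r1: exp(X2) + (1/2)·1 = 0 ⇒ exp(X2) = -1/2
Π_1 = X1^(1/2) · X2^(-1/2) · X3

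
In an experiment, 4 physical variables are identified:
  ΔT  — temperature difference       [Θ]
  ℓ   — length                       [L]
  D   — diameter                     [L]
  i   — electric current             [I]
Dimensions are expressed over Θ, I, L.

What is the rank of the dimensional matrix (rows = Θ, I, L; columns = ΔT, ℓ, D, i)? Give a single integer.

3

Exponent matrix [Θ,I,L] × [ΔT,ℓ,D,i]:
  Θ: [ 1  0  0  0]
  I: [ 0  0  0  1]
  L: [ 0  1  1  0]
Row reduction gives pivot columns ΔT,ℓ,i; rank = 3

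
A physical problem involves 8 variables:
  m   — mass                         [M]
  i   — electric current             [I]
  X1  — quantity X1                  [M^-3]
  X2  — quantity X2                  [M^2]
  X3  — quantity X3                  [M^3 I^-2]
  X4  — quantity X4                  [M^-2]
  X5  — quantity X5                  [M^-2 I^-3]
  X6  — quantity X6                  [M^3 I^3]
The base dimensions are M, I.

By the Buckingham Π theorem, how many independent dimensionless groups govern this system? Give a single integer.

6

Exponent matrix [M,I] × [m,i,X1,X2,X3,X4,X5,X6]:
  M: [ 1  0 -3  2  3 -2 -2  3]
  I: [ 0  1  0  0 -2  0 -3  3]
RREF → pivots at {m,i} ⇒ r = 2
n=8, r=2 ⇒ 6 dimensionless groups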